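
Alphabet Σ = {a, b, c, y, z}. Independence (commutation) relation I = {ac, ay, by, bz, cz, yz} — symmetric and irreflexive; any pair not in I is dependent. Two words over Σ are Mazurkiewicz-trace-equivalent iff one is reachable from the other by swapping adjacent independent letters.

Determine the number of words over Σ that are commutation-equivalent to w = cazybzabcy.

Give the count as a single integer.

piece 0:c — minimal
piece 1:a — minimal
piece 2:z rests on {1:a}
piece 3:y rests on {0:c}
piece 4:b rests on {0:c, 1:a}
piece 5:z rests on {2:z}
piece 6:a rests on {4:b, 5:z}
piece 7:b rests on {6:a}
piece 8:c rests on {3:y, 7:b}
piece 9:y rests on {8:c}
minimal pieces: {0:c, 1:a}
ways to finish when only these pieces remain (= sum over removing one remaining piece with nothing left below it):
  1 left: {9}→1
  2 left: {8,9}→1
  3 left: {3,8,9}→1  {7,8,9}→1
  4 left: {3,7,8,9}→2  {6,7,8,9}→1
  5 left: {3,6,7,8,9}→3  {4,6,7,8,9}→1  {5,6,7,8,9}→1
  6 left: {2,5,6,7,8,9}→1  {3,4,6,7,8,9}→4  {3,5,6,7,8,9}→4  {4,5,6,7,8,9}→2
  7 left: {0,3,4,6,7,8,9}→4  {2,3,5,6,7,8,9}→5  {2,4,5,6,7,8,9}→3  {3,4,5,6,7,8,9}→10
  8 left: {0,3,4,5,6,7,8,9}→14  {1,2,4,5,6,7,8,9}→3  {2,3,4,5,6,7,8,9}→18
  placing 0:c first → 21 extensions
  placing 1:a first → 32 extensions
total linear extensions = 53

53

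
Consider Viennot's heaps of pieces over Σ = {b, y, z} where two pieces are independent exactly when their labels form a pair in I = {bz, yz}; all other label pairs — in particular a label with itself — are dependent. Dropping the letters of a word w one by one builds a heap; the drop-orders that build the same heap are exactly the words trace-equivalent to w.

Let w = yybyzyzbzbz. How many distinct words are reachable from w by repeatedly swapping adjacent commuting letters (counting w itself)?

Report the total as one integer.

330

drop 0:y onto floor
drop 1:y onto {0:y}
drop 2:b onto {1:y}
drop 3:y onto {2:b}
drop 4:z onto floor
drop 5:y onto {3:y}
drop 6:z onto {4:z}
drop 7:b onto {5:y}
drop 8:z onto {6:z}
drop 9:b onto {7:b}
drop 10:z onto {8:z}
ground layer = {0:y, 4:z}
drop-orders for the pieces not yet dropped (sum over which currently-grounded one goes next):
  1 to go: {9} 1  {10} 1
  2 to go: {7,9} 1  {8,10} 1  {9,10} 2
  3 to go: {5,7,9} 1  {6,8,10} 1  {7,9,10} 3  {8,9,10} 3
  4 to go: {3,5,7,9} 1  {4,6,8,10} 1  {5,7,9,10} 4  {6,8,9,10} 4  {7,8,9,10} 6
  5 to go: {2,3,5,7,9} 1  {3,5,7,9,10} 5  {4,6,8,9,10} 5  {5,7,8,9,10} 10  {6,7,8,9,10} 10
  6 to go: {1,2,3,5,7,9} 1  {2,3,5,7,9,10} 6  {3,5,7,8,9,10} 15  {4,6,7,8,9,10} 15  {5,6,7,8,9,10} 20
  7 to go: {0,1,2,3,5,7,9} 1  {1,2,3,5,7,9,10} 7  {2,3,5,7,8,9,10} 21  {3,5,6,7,8,9,10} 35  {4,5,6,7,8,9,10} 35
  8 to go: {0,1,2,3,5,7,9,10} 8  {1,2,3,5,7,8,9,10} 28  {2,3,5,6,7,8,9,10} 56  {3,4,5,6,7,8,9,10} 70
  9 to go: {0,1,2,3,5,7,8,9,10} 36  {1,2,3,5,6,7,8,9,10} 84  {2,3,4,5,6,7,8,9,10} 126
  if 0:y drops first: 210 orders
  if 4:z drops first: 120 orders
heap linearizations: 330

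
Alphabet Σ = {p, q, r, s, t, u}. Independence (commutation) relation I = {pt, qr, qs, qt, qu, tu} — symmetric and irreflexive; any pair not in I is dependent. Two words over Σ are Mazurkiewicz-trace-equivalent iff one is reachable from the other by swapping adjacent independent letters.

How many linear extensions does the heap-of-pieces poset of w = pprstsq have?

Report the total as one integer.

0(p) covers ∅
1(p) covers 0:p
2(r) covers 1:p
3(s) covers 2:r
4(t) covers 3:s
5(s) covers 4:t
6(q) covers 1:p
floor of heap: 0:p
completions by unplaced set U, small U first (add the entries for U minus each lowest piece of U):
  |U|=1: {5}:1  {6}:1
  |U|=2: {4,5}:1  {5,6}:2
  |U|=3: {3,4,5}:1  {4,5,6}:3
  |U|=4: {2,3,4,5}:1  {3,4,5,6}:4
  |U|=5: {2,3,4,5,6}:5
  start at 0(p): 5

5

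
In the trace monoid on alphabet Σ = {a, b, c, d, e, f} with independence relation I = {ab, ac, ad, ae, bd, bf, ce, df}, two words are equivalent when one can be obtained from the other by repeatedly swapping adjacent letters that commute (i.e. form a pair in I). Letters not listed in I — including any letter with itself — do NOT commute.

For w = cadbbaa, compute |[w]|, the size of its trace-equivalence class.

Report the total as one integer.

drop 0:c onto floor
drop 1:a onto floor
drop 2:d onto {0:c}
drop 3:b onto {0:c}
drop 4:b onto {3:b}
drop 5:a onto {1:a}
drop 6:a onto {5:a}
ground layer = {0:c, 1:a}
drop-orders for the pieces not yet dropped (sum over which currently-grounded one goes next):
  1 to go: {2} 1  {4} 1  {6} 1
  2 to go: {2,4} 2  {2,6} 2  {3,4} 1  {4,6} 2  {5,6} 1
  3 to go: {1,5,6} 1  {2,3,4} 3  {2,4,6} 6  {2,5,6} 3  {3,4,6} 3  {4,5,6} 3
  4 to go: {0,2,3,4} 3  {1,2,5,6} 4  {1,4,5,6} 4  {2,3,4,6} 12  {2,4,5,6} 12  {3,4,5,6} 6
  5 to go: {0,2,3,4,6} 15  {1,2,4,5,6} 20  {1,3,4,5,6} 10  {2,3,4,5,6} 30
  if 0:c drops first: 60 orders
  if 1:a drops first: 45 orders
heap linearizations: 105

105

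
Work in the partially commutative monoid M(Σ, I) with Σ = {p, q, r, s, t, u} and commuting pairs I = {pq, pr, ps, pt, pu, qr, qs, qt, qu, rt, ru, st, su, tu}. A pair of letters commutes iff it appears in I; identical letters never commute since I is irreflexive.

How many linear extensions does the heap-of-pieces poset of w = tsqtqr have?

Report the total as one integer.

90

drop 0:t onto floor
drop 1:s onto floor
drop 2:q onto floor
drop 3:t onto {0:t}
drop 4:q onto {2:q}
drop 5:r onto {1:s}
ground layer = {0:t, 1:s, 2:q}
drop-orders for the pieces not yet dropped (sum over which currently-grounded one goes next):
  1 to go: {3} 1  {4} 1  {5} 1
  2 to go: {0,3} 1  {1,5} 1  {2,4} 1  {3,4} 2  {3,5} 2  {4,5} 2
  3 to go: {0,3,4} 3  {0,3,5} 3  {1,3,5} 3  {1,4,5} 3  {2,3,4} 3  {2,4,5} 3  {3,4,5} 6
  4 to go: {0,1,3,5} 6  {0,2,3,4} 6  {0,3,4,5} 12  {1,2,4,5} 6  {1,3,4,5} 12  {2,3,4,5} 12
  if 0:t drops first: 30 orders
  if 1:s drops first: 30 orders
  if 2:q drops first: 30 orders
heap linearizations: 90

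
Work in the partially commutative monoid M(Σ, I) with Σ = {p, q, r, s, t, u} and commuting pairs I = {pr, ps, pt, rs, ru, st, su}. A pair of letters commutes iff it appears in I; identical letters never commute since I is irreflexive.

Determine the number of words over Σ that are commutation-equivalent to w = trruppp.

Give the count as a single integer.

15

drop 0:t onto floor
drop 1:r onto {0:t}
drop 2:r onto {1:r}
drop 3:u onto {0:t}
drop 4:p onto {3:u}
drop 5:p onto {4:p}
drop 6:p onto {5:p}
ground layer = {0:t}
drop-orders for the pieces not yet dropped (sum over which currently-grounded one goes next):
  1 to go: {2} 1  {6} 1
  2 to go: {1,2} 1  {2,6} 2  {5,6} 1
  3 to go: {1,2,6} 3  {2,5,6} 3  {4,5,6} 1
  4 to go: {1,2,5,6} 6  {2,4,5,6} 4  {3,4,5,6} 1
  5 to go: {1,2,4,5,6} 10  {2,3,4,5,6} 5
  if 0:t drops first: 15 orders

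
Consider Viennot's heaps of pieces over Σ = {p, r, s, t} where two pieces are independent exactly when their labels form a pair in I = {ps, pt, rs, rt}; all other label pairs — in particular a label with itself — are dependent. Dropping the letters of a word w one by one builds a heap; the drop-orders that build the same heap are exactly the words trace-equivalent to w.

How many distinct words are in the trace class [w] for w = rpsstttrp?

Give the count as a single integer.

#0=r has no predecessor
#1=p depends on [0:r]
#2=s has no predecessor
#3=s depends on [2:s]
#4=t depends on [3:s]
#5=t depends on [4:t]
#6=t depends on [5:t]
#7=r depends on [1:p]
#8=p depends on [7:r]
sources: [0:r, 2:s]
N(rest) = Σ N(rest − s) over sources s of rest; N(one piece) = 1:
  size 1 → [6]=1  [8]=1
  size 2 → [5,6]=1  [6,8]=2  [7,8]=1
  size 3 → [1,7,8]=1  [4,5,6]=1  [5,6,8]=3  [6,7,8]=3
  size 4 → [0,1,7,8]=1  [1,6,7,8]=4  [3,4,5,6]=1  [4,5,6,8]=4  [5,6,7,8]=6
  size 5 → [0,1,6,7,8]=5  [1,5,6,7,8]=10  [2,3,4,5,6]=1  [3,4,5,6,8]=5  [4,5,6,7,8]=10
  size 6 → [0,1,5,6,7,8]=15  [1,4,5,6,7,8]=20  [2,3,4,5,6,8]=6  [3,4,5,6,7,8]=15
  size 7 → [0,1,4,5,6,7,8]=35  [1,3,4,5,6,7,8]=35  [2,3,4,5,6,7,8]=21
  first=0(r) contributes 56
  first=2(s) contributes 70
|[w]| = 126

126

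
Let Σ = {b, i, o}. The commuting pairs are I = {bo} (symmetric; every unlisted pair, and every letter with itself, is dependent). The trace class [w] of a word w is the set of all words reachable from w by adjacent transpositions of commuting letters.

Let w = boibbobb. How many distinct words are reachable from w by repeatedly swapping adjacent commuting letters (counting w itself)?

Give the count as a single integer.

10

piece 0:b — minimal
piece 1:o — minimal
piece 2:i rests on {0:b, 1:o}
piece 3:b rests on {2:i}
piece 4:b rests on {3:b}
piece 5:o rests on {2:i}
piece 6:b rests on {4:b}
piece 7:b rests on {6:b}
minimal pieces: {0:b, 1:o}
ways to finish when only these pieces remain (= sum over removing one remaining piece with nothing left below it):
  1 left: {5}→1  {7}→1
  2 left: {5,7}→2  {6,7}→1
  3 left: {4,6,7}→1  {5,6,7}→3
  4 left: {3,4,6,7}→1  {4,5,6,7}→4
  5 left: {3,4,5,6,7}→5
  6 left: {2,3,4,5,6,7}→5
  placing 0:b first → 5 extensions
  placing 1:o first → 5 extensions
total linear extensions = 10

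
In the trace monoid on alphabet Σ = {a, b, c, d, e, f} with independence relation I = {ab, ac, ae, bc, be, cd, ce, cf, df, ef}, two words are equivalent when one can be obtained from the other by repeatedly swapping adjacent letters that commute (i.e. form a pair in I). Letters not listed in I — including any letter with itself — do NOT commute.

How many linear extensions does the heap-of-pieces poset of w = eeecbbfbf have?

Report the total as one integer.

504

piece 0:e — minimal
piece 1:e rests on {0:e}
piece 2:e rests on {1:e}
piece 3:c — minimal
piece 4:b — minimal
piece 5:b rests on {4:b}
piece 6:f rests on {5:b}
piece 7:b rests on {6:f}
piece 8:f rests on {7:b}
minimal pieces: {0:e, 3:c, 4:b}
ways to finish when only these pieces remain (= sum over removing one remaining piece with nothing left below it):
  1 left: {2}→1  {3}→1  {8}→1
  2 left: {1,2}→1  {2,3}→2  {2,8}→2  {3,8}→2  {7,8}→1
  3 left: {0,1,2}→1  {1,2,3}→3  {1,2,8}→3  {2,3,8}→6  {2,7,8}→3  {3,7,8}→3  {6,7,8}→1
  4 left: {0,1,2,3}→4  {0,1,2,8}→4  {1,2,3,8}→12  {1,2,7,8}→6  {2,3,7,8}→12  {2,6,7,8}→4  {3,6,7,8}→4  {5,6,7,8}→1
  5 left: {0,1,2,3,8}→20  {0,1,2,7,8}→10  {1,2,3,7,8}→30  {1,2,6,7,8}→10  {2,3,6,7,8}→20  {2,5,6,7,8}→5  {3,5,6,7,8}→5  {4,5,6,7,8}→1
  6 left: {0,1,2,3,7,8}→60  {0,1,2,6,7,8}→20  {1,2,3,6,7,8}→60  {1,2,5,6,7,8}→15  {2,3,5,6,7,8}→30  {2,4,5,6,7,8}→6  {3,4,5,6,7,8}→6
  7 left: {0,1,2,3,6,7,8}→140  {0,1,2,5,6,7,8}→35  {1,2,3,5,6,7,8}→105  {1,2,4,5,6,7,8}→21  {2,3,4,5,6,7,8}→42
  placing 0:e first → 168 extensions
  placing 3:c first → 56 extensions
  placing 4:b first → 280 extensions
total linear extensions = 504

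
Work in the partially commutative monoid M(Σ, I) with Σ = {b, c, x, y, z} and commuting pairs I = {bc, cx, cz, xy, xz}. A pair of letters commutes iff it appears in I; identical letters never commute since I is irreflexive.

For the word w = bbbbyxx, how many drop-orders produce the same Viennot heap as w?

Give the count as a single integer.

3

drop 0:b onto floor
drop 1:b onto {0:b}
drop 2:b onto {1:b}
drop 3:b onto {2:b}
drop 4:y onto {3:b}
drop 5:x onto {3:b}
drop 6:x onto {5:x}
ground layer = {0:b}
drop-orders for the pieces not yet dropped (sum over which currently-grounded one goes next):
  1 to go: {4} 1  {6} 1
  2 to go: {4,6} 2  {5,6} 1
  3 to go: {4,5,6} 3
  4 to go: {3,4,5,6} 3
  5 to go: {2,3,4,5,6} 3
  if 0:b drops first: 3 orders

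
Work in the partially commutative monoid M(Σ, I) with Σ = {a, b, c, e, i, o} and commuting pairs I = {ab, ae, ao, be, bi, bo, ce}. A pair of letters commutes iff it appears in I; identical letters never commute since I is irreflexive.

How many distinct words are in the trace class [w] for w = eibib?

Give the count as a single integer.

piece 0:e — minimal
piece 1:i rests on {0:e}
piece 2:b — minimal
piece 3:i rests on {1:i}
piece 4:b rests on {2:b}
minimal pieces: {0:e, 2:b}
ways to finish when only these pieces remain (= sum over removing one remaining piece with nothing left below it):
  1 left: {3}→1  {4}→1
  2 left: {1,3}→1  {2,4}→1  {3,4}→2
  3 left: {0,1,3}→1  {1,3,4}→3  {2,3,4}→3
  placing 0:e first → 6 extensions
  placing 2:b first → 4 extensions
total linear extensions = 10

10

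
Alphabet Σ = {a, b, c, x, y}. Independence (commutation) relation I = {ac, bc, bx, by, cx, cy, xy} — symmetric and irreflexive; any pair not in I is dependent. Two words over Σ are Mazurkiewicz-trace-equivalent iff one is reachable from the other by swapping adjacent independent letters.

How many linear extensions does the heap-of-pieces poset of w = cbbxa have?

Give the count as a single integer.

0(c) covers ∅
1(b) covers ∅
2(b) covers 1:b
3(x) covers ∅
4(a) covers 2:b, 3:x
floor of heap: 0:c, 1:b, 3:x
completions by unplaced set U, small U first (add the entries for U minus each lowest piece of U):
  |U|=1: {0}:1  {4}:1
  |U|=2: {0,4}:2  {2,4}:1  {3,4}:1
  |U|=3: {0,2,4}:3  {0,3,4}:3  {1,2,4}:1  {2,3,4}:2
  start at 0(c): 3
  start at 1(b): 8
  start at 3(x): 4
sum over floor = 15

15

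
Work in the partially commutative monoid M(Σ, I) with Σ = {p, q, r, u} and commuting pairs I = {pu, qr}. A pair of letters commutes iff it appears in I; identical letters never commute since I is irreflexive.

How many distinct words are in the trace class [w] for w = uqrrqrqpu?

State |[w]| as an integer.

40

0(u) covers ∅
1(q) covers 0:u
2(r) covers 0:u
3(r) covers 2:r
4(q) covers 1:q
5(r) covers 3:r
6(q) covers 4:q
7(p) covers 5:r, 6:q
8(u) covers 5:r, 6:q
floor of heap: 0:u
completions by unplaced set U, small U first (add the entries for U minus each lowest piece of U):
  |U|=1: {7}:1  {8}:1
  |U|=2: {7,8}:2
  |U|=3: {5,7,8}:2  {6,7,8}:2
  |U|=4: {3,5,7,8}:2  {4,6,7,8}:2  {5,6,7,8}:4
  |U|=5: {1,4,6,7,8}:2  {2,3,5,7,8}:2  {3,5,6,7,8}:6  {4,5,6,7,8}:6
  |U|=6: {1,4,5,6,7,8}:8  {2,3,5,6,7,8}:8  {3,4,5,6,7,8}:12
  |U|=7: {1,3,4,5,6,7,8}:20  {2,3,4,5,6,7,8}:20
  start at 0(u): 40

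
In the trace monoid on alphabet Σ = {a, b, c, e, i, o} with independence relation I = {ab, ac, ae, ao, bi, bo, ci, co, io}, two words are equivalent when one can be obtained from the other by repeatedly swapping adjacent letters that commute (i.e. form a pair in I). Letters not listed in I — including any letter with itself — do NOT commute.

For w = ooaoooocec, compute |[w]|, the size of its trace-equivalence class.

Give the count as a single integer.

#0=o has no predecessor
#1=o depends on [0:o]
#2=a has no predecessor
#3=o depends on [1:o]
#4=o depends on [3:o]
#5=o depends on [4:o]
#6=o depends on [5:o]
#7=c has no predecessor
#8=e depends on [6:o, 7:c]
#9=c depends on [8:e]
sources: [0:o, 2:a, 7:c]
N(rest) = Σ N(rest − s) over sources s of rest; N(one piece) = 1:
  size 1 → [2]=1  [9]=1
  size 2 → [2,9]=2  [8,9]=1
  size 3 → [2,8,9]=3  [6,8,9]=1  [7,8,9]=1
  size 4 → [2,6,8,9]=4  [2,7,8,9]=4  [5,6,8,9]=1  [6,7,8,9]=2
  size 5 → [2,5,6,8,9]=5  [2,6,7,8,9]=10  [4,5,6,8,9]=1  [5,6,7,8,9]=3
  size 6 → [2,4,5,6,8,9]=6  [2,5,6,7,8,9]=18  [3,4,5,6,8,9]=1  [4,5,6,7,8,9]=4
  size 7 → [1,3,4,5,6,8,9]=1  [2,3,4,5,6,8,9]=7  [2,4,5,6,7,8,9]=28  [3,4,5,6,7,8,9]=5
  size 8 → [0,1,3,4,5,6,8,9]=1  [1,2,3,4,5,6,8,9]=8  [1,3,4,5,6,7,8,9]=6  [2,3,4,5,6,7,8,9]=40
  first=0(o) contributes 54
  first=2(a) contributes 7
  first=7(c) contributes 9
|[w]| = 70

70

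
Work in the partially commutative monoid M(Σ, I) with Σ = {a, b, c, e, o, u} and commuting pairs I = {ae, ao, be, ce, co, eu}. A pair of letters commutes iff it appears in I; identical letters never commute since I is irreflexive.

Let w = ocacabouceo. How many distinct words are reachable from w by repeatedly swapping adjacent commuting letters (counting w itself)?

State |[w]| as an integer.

piece 0:o — minimal
piece 1:c — minimal
piece 2:a rests on {1:c}
piece 3:c rests on {2:a}
piece 4:a rests on {3:c}
piece 5:b rests on {0:o, 4:a}
piece 6:o rests on {5:b}
piece 7:u rests on {6:o}
piece 8:c rests on {7:u}
piece 9:e rests on {6:o}
piece 10:o rests on {7:u, 9:e}
minimal pieces: {0:o, 1:c}
ways to finish when only these pieces remain (= sum over removing one remaining piece with nothing left below it):
  1 left: {8}→1  {10}→1
  2 left: {8,10}→2  {9,10}→1
  3 left: {7,8,10}→2  {8,9,10}→3
  4 left: {7,8,9,10}→5
  5 left: {6,7,8,9,10}→5
  6 left: {5,6,7,8,9,10}→5
  7 left: {0,5,6,7,8,9,10}→5  {4,5,6,7,8,9,10}→5
  8 left: {0,4,5,6,7,8,9,10}→10  {3,4,5,6,7,8,9,10}→5
  9 left: {0,3,4,5,6,7,8,9,10}→15  {2,3,4,5,6,7,8,9,10}→5
  placing 0:o first → 5 extensions
  placing 1:c first → 20 extensions
total linear extensions = 25

25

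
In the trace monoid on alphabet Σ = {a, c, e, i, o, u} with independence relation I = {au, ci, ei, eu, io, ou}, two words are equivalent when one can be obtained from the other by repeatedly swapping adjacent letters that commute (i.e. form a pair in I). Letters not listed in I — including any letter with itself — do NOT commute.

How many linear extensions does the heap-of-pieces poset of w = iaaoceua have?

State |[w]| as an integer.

3

piece 0:i — minimal
piece 1:a rests on {0:i}
piece 2:a rests on {1:a}
piece 3:o rests on {2:a}
piece 4:c rests on {3:o}
piece 5:e rests on {4:c}
piece 6:u rests on {4:c}
piece 7:a rests on {5:e}
minimal pieces: {0:i}
ways to finish when only these pieces remain (= sum over removing one remaining piece with nothing left below it):
  1 left: {6}→1  {7}→1
  2 left: {5,7}→1  {6,7}→2
  3 left: {5,6,7}→3
  4 left: {4,5,6,7}→3
  5 left: {3,4,5,6,7}→3
  6 left: {2,3,4,5,6,7}→3
  placing 0:i first → 3 extensions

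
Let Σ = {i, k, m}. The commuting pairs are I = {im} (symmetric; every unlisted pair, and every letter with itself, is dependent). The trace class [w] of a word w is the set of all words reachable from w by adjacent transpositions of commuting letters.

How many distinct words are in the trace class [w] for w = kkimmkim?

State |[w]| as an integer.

6

drop 0:k onto floor
drop 1:k onto {0:k}
drop 2:i onto {1:k}
drop 3:m onto {1:k}
drop 4:m onto {3:m}
drop 5:k onto {2:i, 4:m}
drop 6:i onto {5:k}
drop 7:m onto {5:k}
ground layer = {0:k}
drop-orders for the pieces not yet dropped (sum over which currently-grounded one goes next):
  1 to go: {6} 1  {7} 1
  2 to go: {6,7} 2
  3 to go: {5,6,7} 2
  4 to go: {2,5,6,7} 2  {4,5,6,7} 2
  5 to go: {2,4,5,6,7} 4  {3,4,5,6,7} 2
  6 to go: {2,3,4,5,6,7} 6
  if 0:k drops first: 6 orders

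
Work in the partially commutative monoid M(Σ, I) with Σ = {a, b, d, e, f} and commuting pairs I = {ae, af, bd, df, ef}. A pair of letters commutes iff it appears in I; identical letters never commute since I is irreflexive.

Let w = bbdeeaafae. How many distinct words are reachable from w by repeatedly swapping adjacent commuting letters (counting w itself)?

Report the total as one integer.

piece 0:b — minimal
piece 1:b rests on {0:b}
piece 2:d — minimal
piece 3:e rests on {1:b, 2:d}
piece 4:e rests on {3:e}
piece 5:a rests on {1:b, 2:d}
piece 6:a rests on {5:a}
piece 7:f rests on {1:b}
piece 8:a rests on {6:a}
piece 9:e rests on {4:e}
minimal pieces: {0:b, 2:d}
ways to finish when only these pieces remain (= sum over removing one remaining piece with nothing left below it):
  1 left: {7}→1  {8}→1  {9}→1
  2 left: {4,9}→1  {6,8}→1  {7,8}→2  {7,9}→2  {8,9}→2
  3 left: {3,4,9}→1  {4,7,9}→3  {4,8,9}→3  {5,6,8}→1  {6,7,8}→3  {6,8,9}→3  {7,8,9}→6
  4 left: {3,4,7,9}→4  {3,4,8,9}→4  {4,6,8,9}→6  {4,7,8,9}→12  {5,6,7,8}→4  {5,6,8,9}→4  {6,7,8,9}→12
  5 left: {3,4,6,8,9}→10  {3,4,7,8,9}→20  {4,5,6,8,9}→10  {4,6,7,8,9}→30  {5,6,7,8,9}→20
  6 left: {3,4,5,6,8,9}→20  {3,4,6,7,8,9}→60  {4,5,6,7,8,9}→60
  7 left: {2,3,4,5,6,8,9}→20  {3,4,5,6,7,8,9}→140
  8 left: {1,3,4,5,6,7,8,9}→140  {2,3,4,5,6,7,8,9}→160
  placing 0:b first → 300 extensions
  placing 2:d first → 140 extensions
total linear extensions = 440

440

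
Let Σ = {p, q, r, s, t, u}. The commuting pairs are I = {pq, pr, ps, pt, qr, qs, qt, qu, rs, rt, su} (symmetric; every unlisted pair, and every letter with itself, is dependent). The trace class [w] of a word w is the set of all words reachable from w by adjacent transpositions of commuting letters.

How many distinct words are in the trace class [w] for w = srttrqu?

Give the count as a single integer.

#0=s has no predecessor
#1=r has no predecessor
#2=t depends on [0:s]
#3=t depends on [2:t]
#4=r depends on [1:r]
#5=q has no predecessor
#6=u depends on [3:t, 4:r]
sources: [0:s, 1:r, 5:q]
N(rest) = Σ N(rest − s) over sources s of rest; N(one piece) = 1:
  size 1 → [5]=1  [6]=1
  size 2 → [3,6]=1  [4,6]=1  [5,6]=2
  size 3 → [1,4,6]=1  [2,3,6]=1  [3,4,6]=2  [3,5,6]=3  [4,5,6]=3
  size 4 → [0,2,3,6]=1  [1,3,4,6]=3  [1,4,5,6]=4  [2,3,4,6]=3  [2,3,5,6]=4  [3,4,5,6]=8
  size 5 → [0,2,3,4,6]=4  [0,2,3,5,6]=5  [1,2,3,4,6]=6  [1,3,4,5,6]=15  [2,3,4,5,6]=15
  first=0(s) contributes 36
  first=1(r) contributes 24
  first=5(q) contributes 10
|[w]| = 70

70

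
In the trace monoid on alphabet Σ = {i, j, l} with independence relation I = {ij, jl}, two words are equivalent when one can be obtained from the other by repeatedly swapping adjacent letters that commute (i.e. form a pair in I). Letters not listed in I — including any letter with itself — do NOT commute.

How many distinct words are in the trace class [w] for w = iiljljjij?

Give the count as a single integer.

piece 0:i — minimal
piece 1:i rests on {0:i}
piece 2:l rests on {1:i}
piece 3:j — minimal
piece 4:l rests on {2:l}
piece 5:j rests on {3:j}
piece 6:j rests on {5:j}
piece 7:i rests on {4:l}
piece 8:j rests on {6:j}
minimal pieces: {0:i, 3:j}
ways to finish when only these pieces remain (= sum over removing one remaining piece with nothing left below it):
  1 left: {7}→1  {8}→1
  2 left: {4,7}→1  {6,8}→1  {7,8}→2
  3 left: {2,4,7}→1  {4,7,8}→3  {5,6,8}→1  {6,7,8}→3
  4 left: {1,2,4,7}→1  {2,4,7,8}→4  {3,5,6,8}→1  {4,6,7,8}→6  {5,6,7,8}→4
  5 left: {0,1,2,4,7}→1  {1,2,4,7,8}→5  {2,4,6,7,8}→10  {3,5,6,7,8}→5  {4,5,6,7,8}→10
  6 left: {0,1,2,4,7,8}→6  {1,2,4,6,7,8}→15  {2,4,5,6,7,8}→20  {3,4,5,6,7,8}→15
  7 left: {0,1,2,4,6,7,8}→21  {1,2,4,5,6,7,8}→35  {2,3,4,5,6,7,8}→35
  placing 0:i first → 70 extensions
  placing 3:j first → 56 extensions
total linear extensions = 126

126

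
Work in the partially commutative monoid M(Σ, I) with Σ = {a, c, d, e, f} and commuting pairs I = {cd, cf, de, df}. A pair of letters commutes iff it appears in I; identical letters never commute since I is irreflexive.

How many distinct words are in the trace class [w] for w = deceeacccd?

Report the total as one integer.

20

#0=d has no predecessor
#1=e has no predecessor
#2=c depends on [1:e]
#3=e depends on [2:c]
#4=e depends on [3:e]
#5=a depends on [0:d, 4:e]
#6=c depends on [5:a]
#7=c depends on [6:c]
#8=c depends on [7:c]
#9=d depends on [5:a]
sources: [0:d, 1:e]
N(rest) = Σ N(rest − s) over sources s of rest; N(one piece) = 1:
  size 1 → [8]=1  [9]=1
  size 2 → [7,8]=1  [8,9]=2
  size 3 → [6,7,8]=1  [7,8,9]=3
  size 4 → [6,7,8,9]=4
  size 5 → [5,6,7,8,9]=4
  size 6 → [0,5,6,7,8,9]=4  [4,5,6,7,8,9]=4
  size 7 → [0,4,5,6,7,8,9]=8  [3,4,5,6,7,8,9]=4
  size 8 → [0,3,4,5,6,7,8,9]=12  [2,3,4,5,6,7,8,9]=4
  first=0(d) contributes 4
  first=1(e) contributes 16
|[w]| = 20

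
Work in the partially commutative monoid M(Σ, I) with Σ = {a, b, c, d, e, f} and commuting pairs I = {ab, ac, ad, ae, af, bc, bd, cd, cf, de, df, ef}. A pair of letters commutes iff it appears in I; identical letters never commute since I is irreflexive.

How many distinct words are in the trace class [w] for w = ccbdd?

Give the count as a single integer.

30

drop 0:c onto floor
drop 1:c onto {0:c}
drop 2:b onto floor
drop 3:d onto floor
drop 4:d onto {3:d}
ground layer = {0:c, 2:b, 3:d}
drop-orders for the pieces not yet dropped (sum over which currently-grounded one goes next):
  1 to go: {1} 1  {2} 1  {4} 1
  2 to go: {0,1} 1  {1,2} 2  {1,4} 2  {2,4} 2  {3,4} 1
  3 to go: {0,1,2} 3  {0,1,4} 3  {1,2,4} 6  {1,3,4} 3  {2,3,4} 3
  if 0:c drops first: 12 orders
  if 2:b drops first: 6 orders
  if 3:d drops first: 12 orders
heap linearizations: 30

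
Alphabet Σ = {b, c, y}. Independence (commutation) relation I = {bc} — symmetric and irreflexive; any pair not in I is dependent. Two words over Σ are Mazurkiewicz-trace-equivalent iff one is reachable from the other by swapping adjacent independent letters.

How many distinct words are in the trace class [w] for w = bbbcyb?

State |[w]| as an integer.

4

piece 0:b — minimal
piece 1:b rests on {0:b}
piece 2:b rests on {1:b}
piece 3:c — minimal
piece 4:y rests on {2:b, 3:c}
piece 5:b rests on {4:y}
minimal pieces: {0:b, 3:c}
ways to finish when only these pieces remain (= sum over removing one remaining piece with nothing left below it):
  1 left: {5}→1
  2 left: {4,5}→1
  3 left: {2,4,5}→1  {3,4,5}→1
  4 left: {1,2,4,5}→1  {2,3,4,5}→2
  placing 0:b first → 3 extensions
  placing 3:c first → 1 extensions
total linear extensions = 4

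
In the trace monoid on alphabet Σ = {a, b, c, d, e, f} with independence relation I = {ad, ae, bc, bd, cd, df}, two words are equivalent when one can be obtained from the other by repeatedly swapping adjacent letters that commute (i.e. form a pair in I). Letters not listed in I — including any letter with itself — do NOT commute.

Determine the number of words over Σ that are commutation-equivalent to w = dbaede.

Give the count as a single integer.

9

piece 0:d — minimal
piece 1:b — minimal
piece 2:a rests on {1:b}
piece 3:e rests on {0:d, 1:b}
piece 4:d rests on {3:e}
piece 5:e rests on {4:d}
minimal pieces: {0:d, 1:b}
ways to finish when only these pieces remain (= sum over removing one remaining piece with nothing left below it):
  1 left: {2}→1  {5}→1
  2 left: {2,5}→2  {4,5}→1
  3 left: {2,4,5}→3  {3,4,5}→1
  4 left: {0,3,4,5}→1  {2,3,4,5}→4
  placing 0:d first → 4 extensions
  placing 1:b first → 5 extensions
total linear extensions = 9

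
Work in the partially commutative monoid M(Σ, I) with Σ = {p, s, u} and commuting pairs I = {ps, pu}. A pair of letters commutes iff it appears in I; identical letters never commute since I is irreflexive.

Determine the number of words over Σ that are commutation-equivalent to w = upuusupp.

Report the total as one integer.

56

0(u) covers ∅
1(p) covers ∅
2(u) covers 0:u
3(u) covers 2:u
4(s) covers 3:u
5(u) covers 4:s
6(p) covers 1:p
7(p) covers 6:p
floor of heap: 0:u, 1:p
completions by unplaced set U, small U first (add the entries for U minus each lowest piece of U):
  |U|=1: {5}:1  {7}:1
  |U|=2: {4,5}:1  {5,7}:2  {6,7}:1
  |U|=3: {1,6,7}:1  {3,4,5}:1  {4,5,7}:3  {5,6,7}:3
  |U|=4: {1,5,6,7}:4  {2,3,4,5}:1  {3,4,5,7}:4  {4,5,6,7}:6
  |U|=5: {0,2,3,4,5}:1  {1,4,5,6,7}:10  {2,3,4,5,7}:5  {3,4,5,6,7}:10
  |U|=6: {0,2,3,4,5,7}:6  {1,3,4,5,6,7}:20  {2,3,4,5,6,7}:15
  start at 0(u): 35
  start at 1(p): 21
sum over floor = 56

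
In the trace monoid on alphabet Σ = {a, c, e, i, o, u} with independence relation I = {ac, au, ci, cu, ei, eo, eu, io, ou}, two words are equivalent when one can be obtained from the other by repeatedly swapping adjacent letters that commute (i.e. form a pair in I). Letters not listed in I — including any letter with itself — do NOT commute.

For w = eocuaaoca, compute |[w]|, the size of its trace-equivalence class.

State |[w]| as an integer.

108

#0=e has no predecessor
#1=o has no predecessor
#2=c depends on [0:e, 1:o]
#3=u has no predecessor
#4=a depends on [0:e, 1:o]
#5=a depends on [4:a]
#6=o depends on [2:c, 5:a]
#7=c depends on [6:o]
#8=a depends on [6:o]
sources: [0:e, 1:o, 3:u]
N(rest) = Σ N(rest − s) over sources s of rest; N(one piece) = 1:
  size 1 → [3]=1  [7]=1  [8]=1
  size 2 → [3,7]=2  [3,8]=2  [7,8]=2
  size 3 → [3,7,8]=6  [6,7,8]=2
  size 4 → [2,6,7,8]=2  [3,6,7,8]=8  [5,6,7,8]=2
  size 5 → [2,3,6,7,8]=10  [2,5,6,7,8]=4  [3,5,6,7,8]=10  [4,5,6,7,8]=2
  size 6 → [2,3,5,6,7,8]=24  [2,4,5,6,7,8]=6  [3,4,5,6,7,8]=12
  size 7 → [0,2,4,5,6,7,8]=6  [1,2,4,5,6,7,8]=6  [2,3,4,5,6,7,8]=42
  first=0(e) contributes 48
  first=1(o) contributes 48
  first=3(u) contributes 12
|[w]| = 108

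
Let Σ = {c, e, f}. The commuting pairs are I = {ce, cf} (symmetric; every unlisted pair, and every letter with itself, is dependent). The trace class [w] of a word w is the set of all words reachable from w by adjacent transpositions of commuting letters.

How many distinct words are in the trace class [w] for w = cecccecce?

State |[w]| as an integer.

#0=c has no predecessor
#1=e has no predecessor
#2=c depends on [0:c]
#3=c depends on [2:c]
#4=c depends on [3:c]
#5=e depends on [1:e]
#6=c depends on [4:c]
#7=c depends on [6:c]
#8=e depends on [5:e]
sources: [0:c, 1:e]
N(rest) = Σ N(rest − s) over sources s of rest; N(one piece) = 1:
  size 1 → [7]=1  [8]=1
  size 2 → [5,8]=1  [6,7]=1  [7,8]=2
  size 3 → [1,5,8]=1  [4,6,7]=1  [5,7,8]=3  [6,7,8]=3
  size 4 → [1,5,7,8]=4  [3,4,6,7]=1  [4,6,7,8]=4  [5,6,7,8]=6
  size 5 → [1,5,6,7,8]=10  [2,3,4,6,7]=1  [3,4,6,7,8]=5  [4,5,6,7,8]=10
  size 6 → [0,2,3,4,6,7]=1  [1,4,5,6,7,8]=20  [2,3,4,6,7,8]=6  [3,4,5,6,7,8]=15
  size 7 → [0,2,3,4,6,7,8]=7  [1,3,4,5,6,7,8]=35  [2,3,4,5,6,7,8]=21
  first=0(c) contributes 56
  first=1(e) contributes 28
|[w]| = 84

84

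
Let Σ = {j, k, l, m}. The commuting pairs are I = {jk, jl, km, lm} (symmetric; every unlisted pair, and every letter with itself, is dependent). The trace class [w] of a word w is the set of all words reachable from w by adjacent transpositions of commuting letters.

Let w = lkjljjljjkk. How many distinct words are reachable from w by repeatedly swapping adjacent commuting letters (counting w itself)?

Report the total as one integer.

462

drop 0:l onto floor
drop 1:k onto {0:l}
drop 2:j onto floor
drop 3:l onto {1:k}
drop 4:j onto {2:j}
drop 5:j onto {4:j}
drop 6:l onto {3:l}
drop 7:j onto {5:j}
drop 8:j onto {7:j}
drop 9:k onto {6:l}
drop 10:k onto {9:k}
ground layer = {0:l, 2:j}
drop-orders for the pieces not yet dropped (sum over which currently-grounded one goes next):
  1 to go: {8} 1  {10} 1
  2 to go: {7,8} 1  {8,10} 2  {9,10} 1
  3 to go: {5,7,8} 1  {6,9,10} 1  {7,8,10} 3  {8,9,10} 3
  4 to go: {3,6,9,10} 1  {4,5,7,8} 1  {5,7,8,10} 4  {6,8,9,10} 4  {7,8,9,10} 6
  5 to go: {1,3,6,9,10} 1  {2,4,5,7,8} 1  {3,6,8,9,10} 5  {4,5,7,8,10} 5  {5,7,8,9,10} 10  {6,7,8,9,10} 10
  6 to go: {0,1,3,6,9,10} 1  {1,3,6,8,9,10} 6  {2,4,5,7,8,10} 6  {3,6,7,8,9,10} 15  {4,5,7,8,9,10} 15  {5,6,7,8,9,10} 20
  7 to go: {0,1,3,6,8,9,10} 7  {1,3,6,7,8,9,10} 21  {2,4,5,7,8,9,10} 21  {3,5,6,7,8,9,10} 35  {4,5,6,7,8,9,10} 35
  8 to go: {0,1,3,6,7,8,9,10} 28  {1,3,5,6,7,8,9,10} 56  {2,4,5,6,7,8,9,10} 56  {3,4,5,6,7,8,9,10} 70
  9 to go: {0,1,3,5,6,7,8,9,10} 84  {1,3,4,5,6,7,8,9,10} 126  {2,3,4,5,6,7,8,9,10} 126
  if 0:l drops first: 252 orders
  if 2:j drops first: 210 orders
heap linearizations: 462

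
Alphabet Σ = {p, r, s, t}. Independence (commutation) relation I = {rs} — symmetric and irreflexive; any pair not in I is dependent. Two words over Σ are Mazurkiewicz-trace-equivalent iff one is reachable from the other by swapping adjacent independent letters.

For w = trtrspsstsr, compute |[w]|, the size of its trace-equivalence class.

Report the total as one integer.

0(t) covers ∅
1(r) covers 0:t
2(t) covers 1:r
3(r) covers 2:t
4(s) covers 2:t
5(p) covers 3:r, 4:s
6(s) covers 5:p
7(s) covers 6:s
8(t) covers 7:s
9(s) covers 8:t
10(r) covers 8:t
floor of heap: 0:t
completions by unplaced set U, small U first (add the entries for U minus each lowest piece of U):
  |U|=1: {9}:1  {10}:1
  |U|=2: {9,10}:2
  |U|=3: {8,9,10}:2
  |U|=4: {7,8,9,10}:2
  |U|=5: {6,7,8,9,10}:2
  |U|=6: {5,6,7,8,9,10}:2
  |U|=7: {3,5,6,7,8,9,10}:2  {4,5,6,7,8,9,10}:2
  |U|=8: {3,4,5,6,7,8,9,10}:4
  |U|=9: {2,3,4,5,6,7,8,9,10}:4
  start at 0(t): 4

4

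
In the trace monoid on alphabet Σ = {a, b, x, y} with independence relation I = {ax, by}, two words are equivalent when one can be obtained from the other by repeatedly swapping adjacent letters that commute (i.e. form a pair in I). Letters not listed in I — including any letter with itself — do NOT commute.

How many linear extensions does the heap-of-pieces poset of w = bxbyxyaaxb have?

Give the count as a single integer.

drop 0:b onto floor
drop 1:x onto {0:b}
drop 2:b onto {1:x}
drop 3:y onto {1:x}
drop 4:x onto {2:b, 3:y}
drop 5:y onto {4:x}
drop 6:a onto {5:y}
drop 7:a onto {6:a}
drop 8:x onto {5:y}
drop 9:b onto {7:a, 8:x}
ground layer = {0:b}
drop-orders for the pieces not yet dropped (sum over which currently-grounded one goes next):
  1 to go: {9} 1
  2 to go: {7,9} 1  {8,9} 1
  3 to go: {6,7,9} 1  {7,8,9} 2
  4 to go: {6,7,8,9} 3
  5 to go: {5,6,7,8,9} 3
  6 to go: {4,5,6,7,8,9} 3
  7 to go: {2,4,5,6,7,8,9} 3  {3,4,5,6,7,8,9} 3
  8 to go: {2,3,4,5,6,7,8,9} 6
  if 0:b drops first: 6 orders

6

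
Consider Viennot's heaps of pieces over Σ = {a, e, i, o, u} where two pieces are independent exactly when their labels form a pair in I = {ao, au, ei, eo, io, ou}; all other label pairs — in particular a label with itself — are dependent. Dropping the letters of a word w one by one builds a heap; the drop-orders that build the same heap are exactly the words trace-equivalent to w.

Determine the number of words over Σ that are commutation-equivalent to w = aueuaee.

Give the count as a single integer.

0(a) covers ∅
1(u) covers ∅
2(e) covers 0:a, 1:u
3(u) covers 2:e
4(a) covers 2:e
5(e) covers 3:u, 4:a
6(e) covers 5:e
floor of heap: 0:a, 1:u
completions by unplaced set U, small U first (add the entries for U minus each lowest piece of U):
  |U|=1: {6}:1
  |U|=2: {5,6}:1
  |U|=3: {3,5,6}:1  {4,5,6}:1
  |U|=4: {3,4,5,6}:2
  |U|=5: {2,3,4,5,6}:2
  start at 0(a): 2
  start at 1(u): 2
sum over floor = 4

4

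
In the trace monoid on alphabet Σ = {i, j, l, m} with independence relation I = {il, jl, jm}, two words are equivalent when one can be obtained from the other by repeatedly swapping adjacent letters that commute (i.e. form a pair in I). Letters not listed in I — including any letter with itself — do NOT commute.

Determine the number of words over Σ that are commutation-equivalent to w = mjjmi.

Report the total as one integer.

piece 0:m — minimal
piece 1:j — minimal
piece 2:j rests on {1:j}
piece 3:m rests on {0:m}
piece 4:i rests on {2:j, 3:m}
minimal pieces: {0:m, 1:j}
ways to finish when only these pieces remain (= sum over removing one remaining piece with nothing left below it):
  1 left: {4}→1
  2 left: {2,4}→1  {3,4}→1
  3 left: {0,3,4}→1  {1,2,4}→1  {2,3,4}→2
  placing 0:m first → 3 extensions
  placing 1:j first → 3 extensions
total linear extensions = 6

6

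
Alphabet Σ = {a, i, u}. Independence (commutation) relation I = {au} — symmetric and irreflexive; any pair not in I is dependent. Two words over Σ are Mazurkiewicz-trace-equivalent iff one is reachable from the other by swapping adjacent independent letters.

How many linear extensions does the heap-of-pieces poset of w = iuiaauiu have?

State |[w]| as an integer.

piece 0:i — minimal
piece 1:u rests on {0:i}
piece 2:i rests on {1:u}
piece 3:a rests on {2:i}
piece 4:a rests on {3:a}
piece 5:u rests on {2:i}
piece 6:i rests on {4:a, 5:u}
piece 7:u rests on {6:i}
minimal pieces: {0:i}
ways to finish when only these pieces remain (= sum over removing one remaining piece with nothing left below it):
  1 left: {7}→1
  2 left: {6,7}→1
  3 left: {4,6,7}→1  {5,6,7}→1
  4 left: {3,4,6,7}→1  {4,5,6,7}→2
  5 left: {3,4,5,6,7}→3
  6 left: {2,3,4,5,6,7}→3
  placing 0:i first → 3 extensions

3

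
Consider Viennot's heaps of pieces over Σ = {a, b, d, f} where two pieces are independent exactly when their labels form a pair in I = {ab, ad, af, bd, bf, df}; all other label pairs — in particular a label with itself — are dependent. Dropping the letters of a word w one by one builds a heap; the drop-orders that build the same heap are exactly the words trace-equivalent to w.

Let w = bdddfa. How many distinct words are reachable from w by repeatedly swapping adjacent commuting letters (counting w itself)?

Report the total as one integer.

drop 0:b onto floor
drop 1:d onto floor
drop 2:d onto {1:d}
drop 3:d onto {2:d}
drop 4:f onto floor
drop 5:a onto floor
ground layer = {0:b, 1:d, 4:f, 5:a}
drop-orders for the pieces not yet dropped (sum over which currently-grounded one goes next):
  1 to go: {0} 1  {3} 1  {4} 1  {5} 1
  2 to go: {0,3} 2  {0,4} 2  {0,5} 2  {2,3} 1  {3,4} 2  {3,5} 2  {4,5} 2
  3 to go: {0,2,3} 3  {0,3,4} 6  {0,3,5} 6  {0,4,5} 6  {1,2,3} 1  {2,3,4} 3  {2,3,5} 3  {3,4,5} 6
  4 to go: {0,1,2,3} 4  {0,2,3,4} 12  {0,2,3,5} 12  {0,3,4,5} 24  {1,2,3,4} 4  {1,2,3,5} 4  {2,3,4,5} 12
  if 0:b drops first: 20 orders
  if 1:d drops first: 60 orders
  if 4:f drops first: 20 orders
  if 5:a drops first: 20 orders
heap linearizations: 120

120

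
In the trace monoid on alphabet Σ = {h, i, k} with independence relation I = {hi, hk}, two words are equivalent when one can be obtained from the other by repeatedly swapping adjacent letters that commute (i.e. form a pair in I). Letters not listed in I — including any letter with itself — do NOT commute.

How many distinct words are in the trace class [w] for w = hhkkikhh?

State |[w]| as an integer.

70

#0=h has no predecessor
#1=h depends on [0:h]
#2=k has no predecessor
#3=k depends on [2:k]
#4=i depends on [3:k]
#5=k depends on [4:i]
#6=h depends on [1:h]
#7=h depends on [6:h]
sources: [0:h, 2:k]
N(rest) = Σ N(rest − s) over sources s of rest; N(one piece) = 1:
  size 1 → [5]=1  [7]=1
  size 2 → [4,5]=1  [5,7]=2  [6,7]=1
  size 3 → [1,6,7]=1  [3,4,5]=1  [4,5,7]=3  [5,6,7]=3
  size 4 → [0,1,6,7]=1  [1,5,6,7]=4  [2,3,4,5]=1  [3,4,5,7]=4  [4,5,6,7]=6
  size 5 → [0,1,5,6,7]=5  [1,4,5,6,7]=10  [2,3,4,5,7]=5  [3,4,5,6,7]=10
  size 6 → [0,1,4,5,6,7]=15  [1,3,4,5,6,7]=20  [2,3,4,5,6,7]=15
  first=0(h) contributes 35
  first=2(k) contributes 35
|[w]| = 70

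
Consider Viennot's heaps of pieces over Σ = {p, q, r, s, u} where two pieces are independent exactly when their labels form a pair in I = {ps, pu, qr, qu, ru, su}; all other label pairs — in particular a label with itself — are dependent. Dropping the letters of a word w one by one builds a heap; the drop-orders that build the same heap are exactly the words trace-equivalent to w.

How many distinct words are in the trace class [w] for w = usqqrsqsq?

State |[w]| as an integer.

drop 0:u onto floor
drop 1:s onto floor
drop 2:q onto {1:s}
drop 3:q onto {2:q}
drop 4:r onto {1:s}
drop 5:s onto {3:q, 4:r}
drop 6:q onto {5:s}
drop 7:s onto {6:q}
drop 8:q onto {7:s}
ground layer = {0:u, 1:s}
drop-orders for the pieces not yet dropped (sum over which currently-grounded one goes next):
  1 to go: {0} 1  {8} 1
  2 to go: {0,8} 2  {7,8} 1
  3 to go: {0,7,8} 3  {6,7,8} 1
  4 to go: {0,6,7,8} 4  {5,6,7,8} 1
  5 to go: {0,5,6,7,8} 5  {3,5,6,7,8} 1  {4,5,6,7,8} 1
  6 to go: {0,3,5,6,7,8} 6  {0,4,5,6,7,8} 6  {2,3,5,6,7,8} 1  {3,4,5,6,7,8} 2
  7 to go: {0,2,3,5,6,7,8} 7  {0,3,4,5,6,7,8} 14  {2,3,4,5,6,7,8} 3
  if 0:u drops first: 3 orders
  if 1:s drops first: 24 orders
heap linearizations: 27

27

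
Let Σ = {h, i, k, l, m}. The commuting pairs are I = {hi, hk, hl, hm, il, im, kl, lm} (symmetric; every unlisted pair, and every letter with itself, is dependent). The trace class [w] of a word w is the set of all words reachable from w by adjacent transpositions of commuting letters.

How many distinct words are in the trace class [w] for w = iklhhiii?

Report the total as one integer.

168

#0=i has no predecessor
#1=k depends on [0:i]
#2=l has no predecessor
#3=h has no predecessor
#4=h depends on [3:h]
#5=i depends on [1:k]
#6=i depends on [5:i]
#7=i depends on [6:i]
sources: [0:i, 2:l, 3:h]
N(rest) = Σ N(rest − s) over sources s of rest; N(one piece) = 1:
  size 1 → [2]=1  [4]=1  [7]=1
  size 2 → [2,4]=2  [2,7]=2  [3,4]=1  [4,7]=2  [6,7]=1
  size 3 → [2,3,4]=3  [2,4,7]=6  [2,6,7]=3  [3,4,7]=3  [4,6,7]=3  [5,6,7]=1
  size 4 → [1,5,6,7]=1  [2,3,4,7]=12  [2,4,6,7]=12  [2,5,6,7]=4  [3,4,6,7]=6  [4,5,6,7]=4
  size 5 → [0,1,5,6,7]=1  [1,2,5,6,7]=5  [1,4,5,6,7]=5  [2,3,4,6,7]=30  [2,4,5,6,7]=20  [3,4,5,6,7]=10
  size 6 → [0,1,2,5,6,7]=6  [0,1,4,5,6,7]=6  [1,2,4,5,6,7]=30  [1,3,4,5,6,7]=15  [2,3,4,5,6,7]=60
  first=0(i) contributes 105
  first=2(l) contributes 21
  first=3(h) contributes 42
|[w]| = 168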